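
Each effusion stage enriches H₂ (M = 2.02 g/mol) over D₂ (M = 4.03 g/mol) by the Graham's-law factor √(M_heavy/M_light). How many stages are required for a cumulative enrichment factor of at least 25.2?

10

Per stage α = (4.03/2.02)^(1/2) = 1.99505^0.5, giving ln α = 0.3453.
Need α^N ≥ 25.2 ⇒ N ≥ ln(25.2) / ln α = 3.227 / 0.3453 = 9.34.
Minimum whole number of stages: N = 10.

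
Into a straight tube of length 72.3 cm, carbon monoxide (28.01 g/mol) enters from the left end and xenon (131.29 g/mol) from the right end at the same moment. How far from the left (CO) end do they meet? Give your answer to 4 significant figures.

49.46 cm

In equal time, each gas travels a distance ∝ its rate ∝ 1/√M, so d_CO/d_Xe = √(M_Xe/M_CO) = √(131.29/28.01) = 2.165.
With d_CO + d_Xe = 72.3 cm, d_Xe = 72.3/(1 + 2.165) = 22.84 cm.
d_CO = 72.3 − 22.84 = 49.46 cm.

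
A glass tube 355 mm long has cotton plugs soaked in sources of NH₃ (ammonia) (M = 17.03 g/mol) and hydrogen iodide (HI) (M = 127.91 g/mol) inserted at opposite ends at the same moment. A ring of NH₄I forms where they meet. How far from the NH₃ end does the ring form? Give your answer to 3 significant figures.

260 mm

Distances travelled in equal time are proportional to diffusion rates, so d_NH₃/d_HI = √(M_HI/M_NH₃) = √(127.91/17.03) = 2.741.
With d_NH₃ + d_HI = 355 mm, d_HI = 355/(1 + 2.741) = 94.90 mm.
d_NH₃ = 355 − 94.90 = 260 mm.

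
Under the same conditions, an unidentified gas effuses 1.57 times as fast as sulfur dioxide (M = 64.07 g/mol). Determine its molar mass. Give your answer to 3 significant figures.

Using Graham's law: rate_X/rate_SO₂ = √(M_SO₂/M_X).
1.57 = √(64.07/M_X)
M_X = 64.07 / 1.57² = 64.07 / 2.465 = 26.0 g/mol

26.0 g/mol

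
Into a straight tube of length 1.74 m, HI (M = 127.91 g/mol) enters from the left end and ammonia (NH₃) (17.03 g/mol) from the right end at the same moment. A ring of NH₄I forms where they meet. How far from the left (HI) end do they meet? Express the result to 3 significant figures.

Distances travelled in equal time are proportional to diffusion rates, so d_HI/d_NH₃ = √(M_NH₃/M_HI) = √(17.03/127.91) = 0.3649.
With d_HI + d_NH₃ = 1.74 m, d_NH₃ = 1.74/(1 + 0.3649) = 1.275 m.
d_HI = 1.74 − 1.275 = 0.465 m.

0.465 m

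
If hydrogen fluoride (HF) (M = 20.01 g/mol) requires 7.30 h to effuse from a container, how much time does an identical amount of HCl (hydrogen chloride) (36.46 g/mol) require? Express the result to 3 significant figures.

9.85 h

Using Graham's law: t_HCl/t_HF = √(M_HCl/M_HF) = √(36.46/20.01) = √1.822 = 1.350.
So the time for HCl is 7.30 × 1.350 = 9.85 h.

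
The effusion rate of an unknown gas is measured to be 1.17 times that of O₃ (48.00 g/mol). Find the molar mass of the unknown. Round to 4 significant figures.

From Graham's law, rate_X/rate_O₃ = √(M_O₃/M_X).
1.17 = √(48.00/M_X)
M_X = 48.00 / 1.17² = 48.00 / 1.369 = 35.06 g/mol

35.06 g/mol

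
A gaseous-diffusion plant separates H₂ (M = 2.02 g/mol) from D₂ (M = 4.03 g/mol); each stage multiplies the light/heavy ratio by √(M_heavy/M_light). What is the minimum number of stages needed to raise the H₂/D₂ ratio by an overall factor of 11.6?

8

Single-stage factor α = √(4.03/2.02), so ln α = ½ ln(1.99505) = 0.3453.
Need α^N ≥ 11.6 ⇒ N ≥ ln(11.6) / ln α = 2.451 / 0.3453 = 7.10.
Minimum whole number of stages: N = 8.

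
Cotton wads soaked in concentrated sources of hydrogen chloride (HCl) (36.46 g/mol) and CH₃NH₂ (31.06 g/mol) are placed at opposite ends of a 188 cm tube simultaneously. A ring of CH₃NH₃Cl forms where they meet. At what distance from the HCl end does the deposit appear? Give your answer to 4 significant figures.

90.24 cm

In equal time, each gas travels a distance ∝ its rate ∝ 1/√M, so d_HCl/d_CH₃NH₂ = √(M_CH₃NH₂/M_HCl) = √(31.06/36.46) = 0.9230.
With d_HCl + d_CH₃NH₂ = 188 cm, d_CH₃NH₂ = 188/(1 + 0.9230) = 97.76 cm.
d_HCl = 188 − 97.76 = 90.24 cm.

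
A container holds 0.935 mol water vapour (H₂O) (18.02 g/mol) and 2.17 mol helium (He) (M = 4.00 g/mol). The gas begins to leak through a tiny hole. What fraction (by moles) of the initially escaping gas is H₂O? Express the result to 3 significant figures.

0.169

Rate_i ∝ x_i/√M_i (Graham's law weighted by mole fraction), so the effusate composition follows n_i/√M_i.
x_H₂O(eff) = (n_H₂O/√M_H₂O) / (n_H₂O/√M_H₂O + n_He/√M_He)
= (0.935/√18.02) / (0.935/√18.02 + 2.17/√4.00) = 0.2203/(0.2203 + 1.085) = 0.169.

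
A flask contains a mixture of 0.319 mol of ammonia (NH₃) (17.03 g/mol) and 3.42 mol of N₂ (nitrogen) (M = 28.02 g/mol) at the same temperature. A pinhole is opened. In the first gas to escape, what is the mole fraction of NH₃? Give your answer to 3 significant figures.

Each component's effusion rate ∝ (its partial pressure)·(1/√M) ∝ n_i/√M_i.
x_NH₃(eff) = (n_NH₃/√M_NH₃) / (n_NH₃/√M_NH₃ + n_N₂/√M_N₂)
= (0.319/√17.03) / (0.319/√17.03 + 3.42/√28.02) = 0.07730/(0.07730 + 0.6461) = 0.107.

0.107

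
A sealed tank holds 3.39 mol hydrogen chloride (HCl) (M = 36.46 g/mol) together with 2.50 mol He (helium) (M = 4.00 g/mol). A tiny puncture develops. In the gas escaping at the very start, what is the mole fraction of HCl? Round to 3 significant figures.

Effusion rate of each component ∝ n_i/√M_i (partial pressure × 1/√M).
x_HCl(eff) = (n_HCl/√M_HCl) / (n_HCl/√M_HCl + n_He/√M_He)
= (3.39/√36.46) / (3.39/√36.46 + 2.50/√4.00) = 0.5614/(0.5614 + 1.250) = 0.310.

0.310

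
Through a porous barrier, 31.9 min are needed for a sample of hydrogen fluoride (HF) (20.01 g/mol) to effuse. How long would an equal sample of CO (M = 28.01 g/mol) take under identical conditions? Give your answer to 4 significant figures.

37.74 min

By Graham's law, t_CO/t_HF = √(M_CO/M_HF) = √(28.01/20.01) = √1.400 = 1.183.
So the time for CO is 31.9 × 1.183 = 37.74 min.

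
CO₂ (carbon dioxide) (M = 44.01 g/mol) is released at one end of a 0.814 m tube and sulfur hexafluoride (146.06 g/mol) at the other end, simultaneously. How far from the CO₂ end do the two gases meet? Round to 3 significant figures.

The fronts meet when d_CO₂ + d_SF₆ = L with d_CO₂/d_SF₆ = √(M_SF₆/M_CO₂) (Graham's law). Here √(M_SF₆/M_CO₂) = √(146.06/44.01) = 1.822.
With d_CO₂ + d_SF₆ = 0.814 m, d_SF₆ = 0.814/(1 + 1.822) = 0.2885 m.
d_CO₂ = 0.814 − 0.2885 = 0.526 m.

0.526 m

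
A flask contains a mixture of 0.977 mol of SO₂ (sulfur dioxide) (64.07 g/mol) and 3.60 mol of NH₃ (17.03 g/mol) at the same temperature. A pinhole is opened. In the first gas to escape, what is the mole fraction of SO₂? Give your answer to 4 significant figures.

0.1227

The effusion rate of species i is ∝ p_i/√M_i ∝ n_i/√M_i.
So x_SO₂ in the escaping gas = (n_SO₂/√M_SO₂) / Σ(n_i/√M_i)
= (0.977/√64.07) / (0.977/√64.07 + 3.60/√17.03) = 0.1221/(0.1221 + 0.8724) = 0.1227.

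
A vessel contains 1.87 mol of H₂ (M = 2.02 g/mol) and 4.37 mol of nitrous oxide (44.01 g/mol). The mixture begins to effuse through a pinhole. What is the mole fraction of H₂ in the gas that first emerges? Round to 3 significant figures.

0.666

Effusion rate of each component ∝ n_i/√M_i (partial pressure × 1/√M).
Mole fraction of H₂ in the effusate = (n_H₂/√M_H₂) / (n_H₂/√M_H₂ + n_N₂O/√M_N₂O)
= (1.87/√2.02) / (1.87/√2.02 + 4.37/√44.01) = 1.316/(1.316 + 0.6587) = 0.666.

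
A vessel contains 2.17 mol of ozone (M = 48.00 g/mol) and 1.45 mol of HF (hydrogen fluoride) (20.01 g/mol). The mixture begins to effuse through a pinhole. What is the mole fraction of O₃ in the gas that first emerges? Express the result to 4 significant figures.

0.4914

Rate_i ∝ x_i/√M_i (Graham's law weighted by mole fraction), so the effusate composition follows n_i/√M_i.
Mole fraction of O₃ in the effusate = (n_O₃/√M_O₃) / (n_O₃/√M_O₃ + n_HF/√M_HF)
= (2.17/√48.00) / (2.17/√48.00 + 1.45/√20.01) = 0.3132/(0.3132 + 0.3241) = 0.4914.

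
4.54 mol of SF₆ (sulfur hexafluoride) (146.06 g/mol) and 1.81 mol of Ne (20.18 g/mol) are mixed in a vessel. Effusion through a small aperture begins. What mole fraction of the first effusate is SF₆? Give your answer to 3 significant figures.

Effusion rate of each component ∝ n_i/√M_i (partial pressure × 1/√M).
So x_SF₆ in the escaping gas = (n_SF₆/√M_SF₆) / Σ(n_i/√M_i)
= (4.54/√146.06) / (4.54/√146.06 + 1.81/√20.18) = 0.3757/(0.3757 + 0.4029) = 0.482.

0.482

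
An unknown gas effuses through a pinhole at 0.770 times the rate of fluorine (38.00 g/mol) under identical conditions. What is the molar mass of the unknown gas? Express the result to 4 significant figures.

From Graham's law, rate_X/rate_F₂ = √(M_F₂/M_X).
0.770 = √(38.00/M_X)
M_X = 38.00 / 0.770² = 38.00 / 0.5929 = 64.09 g/mol

64.09 g/mol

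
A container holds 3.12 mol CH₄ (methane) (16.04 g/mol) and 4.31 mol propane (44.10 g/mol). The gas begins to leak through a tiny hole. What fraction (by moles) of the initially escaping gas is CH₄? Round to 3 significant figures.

0.546

Rate_i ∝ x_i/√M_i (Graham's law weighted by mole fraction), so the effusate composition follows n_i/√M_i.
x_CH₄(eff) = (n_CH₄/√M_CH₄) / (n_CH₄/√M_CH₄ + n_C₃H₈/√M_C₃H₈)
= (3.12/√16.04) / (3.12/√16.04 + 4.31/√44.10) = 0.7790/(0.7790 + 0.6490) = 0.546.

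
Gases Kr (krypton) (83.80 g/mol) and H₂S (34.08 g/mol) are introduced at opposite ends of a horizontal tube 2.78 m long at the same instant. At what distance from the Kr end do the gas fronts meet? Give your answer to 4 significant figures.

Graham's law gives d_Kr/d_H₂S = rate_Kr/rate_H₂S = √(M_H₂S/M_Kr) = √(34.08/83.80) = 0.6377.
With d_Kr + d_H₂S = 2.78 m, d_H₂S = 2.78/(1 + 0.6377) = 1.697 m.
d_Kr = 2.78 − 1.697 = 1.083 m.

1.083 m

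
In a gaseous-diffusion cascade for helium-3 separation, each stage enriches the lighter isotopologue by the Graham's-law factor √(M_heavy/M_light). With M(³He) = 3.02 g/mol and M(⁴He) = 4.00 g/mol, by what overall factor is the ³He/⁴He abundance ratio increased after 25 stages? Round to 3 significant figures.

Each stage multiplies the ratio by α = √(4.00/3.02), so after 25 stages the overall factor is α^25 = (4.00/3.02)^(25/2).
= 1.32450^(25/2) = 33.5.

33.5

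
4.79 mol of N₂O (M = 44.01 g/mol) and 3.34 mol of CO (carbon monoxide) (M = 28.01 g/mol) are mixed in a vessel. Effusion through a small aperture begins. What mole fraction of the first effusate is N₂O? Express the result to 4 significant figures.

Rate_i ∝ x_i/√M_i (Graham's law weighted by mole fraction), so the effusate composition follows n_i/√M_i.
Mole fraction of N₂O in the effusate = (n_N₂O/√M_N₂O) / (n_N₂O/√M_N₂O + n_CO/√M_CO)
= (4.79/√44.01) / (4.79/√44.01 + 3.34/√28.01) = 0.7220/(0.7220 + 0.6311) = 0.5336.

0.5336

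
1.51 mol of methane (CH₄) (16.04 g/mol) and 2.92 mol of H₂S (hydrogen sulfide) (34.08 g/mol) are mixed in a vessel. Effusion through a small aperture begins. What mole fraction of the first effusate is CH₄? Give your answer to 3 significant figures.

The effusion rate of species i is ∝ p_i/√M_i ∝ n_i/√M_i.
x_CH₄(eff) = (n_CH₄/√M_CH₄) / (n_CH₄/√M_CH₄ + n_H₂S/√M_H₂S)
= (1.51/√16.04) / (1.51/√16.04 + 2.92/√34.08) = 0.3770/(0.3770 + 0.5002) = 0.430.

0.430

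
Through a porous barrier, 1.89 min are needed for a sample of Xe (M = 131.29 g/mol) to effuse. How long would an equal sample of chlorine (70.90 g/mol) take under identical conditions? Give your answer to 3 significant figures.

By Graham's law, t_Cl₂/t_Xe = √(M_Cl₂/M_Xe) = √(70.90/131.29) = √0.5400 = 0.7349.
So the time for Cl₂ is 1.89 × 0.7349 = 1.39 min.

1.39 min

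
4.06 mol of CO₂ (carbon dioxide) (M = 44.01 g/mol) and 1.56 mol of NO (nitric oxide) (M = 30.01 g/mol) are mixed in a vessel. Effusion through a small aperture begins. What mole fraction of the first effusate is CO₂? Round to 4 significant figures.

Each component's effusion rate ∝ (its partial pressure)·(1/√M) ∝ n_i/√M_i.
Mole fraction of CO₂ in the effusate = (n_CO₂/√M_CO₂) / (n_CO₂/√M_CO₂ + n_NO/√M_NO)
= (4.06/√44.01) / (4.06/√44.01 + 1.56/√30.01) = 0.6120/(0.6120 + 0.2848) = 0.6825.

0.6825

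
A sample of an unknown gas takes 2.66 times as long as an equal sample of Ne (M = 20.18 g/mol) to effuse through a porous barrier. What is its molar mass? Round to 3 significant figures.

143 g/mol

From Graham's law, t_X/t_Ne = √(M_X/M_Ne).
2.66 = √(M_X/20.18)
M_X = 20.18 × 2.66² = 20.18 × 7.076 = 143 g/mol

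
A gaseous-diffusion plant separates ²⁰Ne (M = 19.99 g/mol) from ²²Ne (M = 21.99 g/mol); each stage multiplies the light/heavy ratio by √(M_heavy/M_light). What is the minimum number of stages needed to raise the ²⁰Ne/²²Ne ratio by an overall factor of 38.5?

77

Per stage α = (21.99/19.99)^(1/2) = 1.10005^0.5, giving ln α = 0.04768.
Need α^N ≥ 38.5 ⇒ N ≥ ln(38.5) / ln α = 3.651 / 0.04768 = 76.57.
Rounding up, N = 77 stages.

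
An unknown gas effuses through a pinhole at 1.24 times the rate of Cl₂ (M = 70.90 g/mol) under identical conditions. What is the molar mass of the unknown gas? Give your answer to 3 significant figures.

Graham's law gives rate_X/rate_Cl₂ = √(M_Cl₂/M_X).
1.24 = √(70.90/M_X)
M_X = 70.90 / 1.24² = 70.90 / 1.538 = 46.1 g/mol

46.1 g/mol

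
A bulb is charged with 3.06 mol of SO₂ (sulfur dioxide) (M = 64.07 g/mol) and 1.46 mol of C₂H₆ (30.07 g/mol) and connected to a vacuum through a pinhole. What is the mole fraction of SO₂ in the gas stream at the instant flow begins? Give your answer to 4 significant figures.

0.5895

Effusion rate of each component ∝ n_i/√M_i (partial pressure × 1/√M).
x_SO₂(eff) = (n_SO₂/√M_SO₂) / (n_SO₂/√M_SO₂ + n_C₂H₆/√M_C₂H₆)
= (3.06/√64.07) / (3.06/√64.07 + 1.46/√30.07) = 0.3823/(0.3823 + 0.2662) = 0.5895.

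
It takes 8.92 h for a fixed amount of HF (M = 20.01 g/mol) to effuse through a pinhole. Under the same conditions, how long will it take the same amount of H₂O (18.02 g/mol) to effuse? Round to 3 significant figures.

Graham's law gives t_H₂O/t_HF = √(M_H₂O/M_HF) = √(18.02/20.01) = √0.9005 = 0.9490.
So the time for H₂O is 8.92 × 0.9490 = 8.46 h.

8.46 h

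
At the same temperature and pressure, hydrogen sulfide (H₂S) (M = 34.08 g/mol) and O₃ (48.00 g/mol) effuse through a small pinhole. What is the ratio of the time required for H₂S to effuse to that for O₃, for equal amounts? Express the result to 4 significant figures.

0.8426

By Graham's law, t_H₂S/t_O₃ = √(M_H₂S/M_O₃) = √(34.08/48.00) = √0.7100 = 0.8426.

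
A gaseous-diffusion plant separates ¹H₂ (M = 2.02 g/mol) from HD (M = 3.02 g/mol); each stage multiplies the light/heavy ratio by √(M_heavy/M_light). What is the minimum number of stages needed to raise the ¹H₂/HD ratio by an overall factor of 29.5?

Per stage α = (3.02/2.02)^(1/2) = 1.49505^0.5, giving ln α = 0.2011.
Need α^N ≥ 29.5 ⇒ N ≥ ln(29.5) / ln α = 3.384 / 0.2011 = 16.83.
So at least 17 stages are needed.

17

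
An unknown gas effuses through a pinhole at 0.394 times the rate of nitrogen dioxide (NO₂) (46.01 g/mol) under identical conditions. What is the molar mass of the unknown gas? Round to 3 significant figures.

296 g/mol

By Graham's law, rate_X/rate_NO₂ = √(M_NO₂/M_X).
0.394 = √(46.01/M_X)
M_X = 46.01 / 0.394² = 46.01 / 0.1552 = 296 g/mol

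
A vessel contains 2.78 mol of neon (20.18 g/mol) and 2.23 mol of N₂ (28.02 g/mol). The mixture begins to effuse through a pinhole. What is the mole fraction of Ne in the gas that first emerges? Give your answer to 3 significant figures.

Each component's effusion rate ∝ (its partial pressure)·(1/√M) ∝ n_i/√M_i.
Mole fraction of Ne in the effusate = (n_Ne/√M_Ne) / (n_Ne/√M_Ne + n_N₂/√M_N₂)
= (2.78/√20.18) / (2.78/√20.18 + 2.23/√28.02) = 0.6188/(0.6188 + 0.4213) = 0.595.

0.595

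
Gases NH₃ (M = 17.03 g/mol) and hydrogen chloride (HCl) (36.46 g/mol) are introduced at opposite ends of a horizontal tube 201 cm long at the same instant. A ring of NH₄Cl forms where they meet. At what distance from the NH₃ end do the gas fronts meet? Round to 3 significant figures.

119 cm

Graham's law gives d_NH₃/d_HCl = rate_NH₃/rate_HCl = √(M_HCl/M_NH₃) = √(36.46/17.03) = 1.463.
With d_NH₃ + d_HCl = 201 cm, d_HCl = 201/(1 + 1.463) = 81.60 cm.
d_NH₃ = 201 − 81.60 = 119 cm.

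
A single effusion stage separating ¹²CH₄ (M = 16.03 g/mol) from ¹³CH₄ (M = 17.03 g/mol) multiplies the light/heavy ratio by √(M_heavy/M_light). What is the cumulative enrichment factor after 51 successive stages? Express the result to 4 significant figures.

Each stage multiplies the ratio by α = √(17.03/16.03), so after 51 stages the overall factor is α^51 = (17.03/16.03)^(51/2).
= 1.06238^(51/2) = 4.679.

4.679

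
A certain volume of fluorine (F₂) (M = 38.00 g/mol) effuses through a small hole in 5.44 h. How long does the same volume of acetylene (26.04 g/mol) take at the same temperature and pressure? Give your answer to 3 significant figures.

4.50 h

Since effusion rate ∝ 1/√M, t_C₂H₂/t_F₂ = √(M_C₂H₂/M_F₂) = √(26.04/38.00) = √0.6853 = 0.8278.
So the time for C₂H₂ is 5.44 × 0.8278 = 4.50 h.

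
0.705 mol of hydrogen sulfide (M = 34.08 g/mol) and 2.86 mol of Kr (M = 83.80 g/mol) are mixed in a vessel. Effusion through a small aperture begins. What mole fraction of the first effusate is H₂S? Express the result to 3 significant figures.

0.279

The effusion rate of species i is ∝ p_i/√M_i ∝ n_i/√M_i.
x_H₂S(eff) = (n_H₂S/√M_H₂S) / (n_H₂S/√M_H₂S + n_Kr/√M_Kr)
= (0.705/√34.08) / (0.705/√34.08 + 2.86/√83.80) = 0.1208/(0.1208 + 0.3124) = 0.279.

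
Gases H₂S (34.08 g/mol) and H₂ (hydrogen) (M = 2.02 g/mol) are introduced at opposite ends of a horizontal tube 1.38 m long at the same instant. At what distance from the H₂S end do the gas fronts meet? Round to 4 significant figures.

0.2702 m

Distances travelled in equal time are proportional to diffusion rates, so d_H₂S/d_H₂ = √(M_H₂/M_H₂S) = √(2.02/34.08) = 0.2435.
With d_H₂S + d_H₂ = 1.38 m, d_H₂ = 1.38/(1 + 0.2435) = 1.110 m.
d_H₂S = 1.38 − 1.110 = 0.2702 m.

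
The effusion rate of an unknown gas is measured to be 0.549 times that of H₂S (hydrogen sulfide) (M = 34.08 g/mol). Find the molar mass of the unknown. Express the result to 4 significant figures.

Since effusion rate ∝ 1/√M, rate_X/rate_H₂S = √(M_H₂S/M_X).
0.549 = √(34.08/M_X)
M_X = 34.08 / 0.549² = 34.08 / 0.3014 = 113.1 g/mol

113.1 g/mol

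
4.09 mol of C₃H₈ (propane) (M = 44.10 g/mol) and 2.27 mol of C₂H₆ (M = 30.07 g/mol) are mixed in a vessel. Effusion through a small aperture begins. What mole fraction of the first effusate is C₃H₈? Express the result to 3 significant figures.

Effusion rate of each component ∝ n_i/√M_i (partial pressure × 1/√M).
Mole fraction of C₃H₈ in the effusate = (n_C₃H₈/√M_C₃H₈) / (n_C₃H₈/√M_C₃H₈ + n_C₂H₆/√M_C₂H₆)
= (4.09/√44.10) / (4.09/√44.10 + 2.27/√30.07) = 0.6159/(0.6159 + 0.4140) = 0.598.

0.598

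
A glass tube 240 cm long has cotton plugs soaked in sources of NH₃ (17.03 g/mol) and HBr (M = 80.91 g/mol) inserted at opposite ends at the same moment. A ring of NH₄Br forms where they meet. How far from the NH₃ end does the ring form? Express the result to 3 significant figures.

Graham's law gives d_NH₃/d_HBr = rate_NH₃/rate_HBr = √(M_HBr/M_NH₃) = √(80.91/17.03) = 2.180.
With d_NH₃ + d_HBr = 240 cm, d_HBr = 240/(1 + 2.180) = 75.48 cm.
d_NH₃ = 240 − 75.48 = 165 cm.

165 cm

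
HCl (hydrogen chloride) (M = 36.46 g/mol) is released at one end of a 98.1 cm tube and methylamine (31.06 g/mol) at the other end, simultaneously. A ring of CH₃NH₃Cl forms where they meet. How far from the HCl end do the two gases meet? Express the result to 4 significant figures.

Graham's law gives d_HCl/d_CH₃NH₂ = rate_HCl/rate_CH₃NH₂ = √(M_CH₃NH₂/M_HCl) = √(31.06/36.46) = 0.9230.
With d_HCl + d_CH₃NH₂ = 98.1 cm, d_CH₃NH₂ = 98.1/(1 + 0.9230) = 51.01 cm.
d_HCl = 98.1 − 51.01 = 47.09 cm.

47.09 cm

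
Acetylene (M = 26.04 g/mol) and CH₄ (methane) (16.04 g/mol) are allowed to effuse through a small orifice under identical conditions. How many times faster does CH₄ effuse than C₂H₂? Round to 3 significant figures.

Using Graham's law: rate_CH₄/rate_C₂H₂ = √(M_C₂H₂/M_CH₄) = √(26.04/16.04) = √1.623 = 1.27.

1.27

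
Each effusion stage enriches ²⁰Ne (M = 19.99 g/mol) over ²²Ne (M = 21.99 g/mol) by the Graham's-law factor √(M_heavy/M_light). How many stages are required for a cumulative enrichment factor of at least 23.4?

With α = √(21.99/19.99) per stage, ln α = ½ ln(1.10005) = 0.04768.
Need α^N ≥ 23.4 ⇒ N ≥ ln(23.4) / ln α = 3.153 / 0.04768 = 66.13.
Rounding up, N = 67 stages.

67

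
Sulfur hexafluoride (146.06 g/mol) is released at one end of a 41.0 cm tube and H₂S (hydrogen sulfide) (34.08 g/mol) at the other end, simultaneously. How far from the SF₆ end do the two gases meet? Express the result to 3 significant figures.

The fronts meet when d_SF₆ + d_H₂S = L with d_SF₆/d_H₂S = √(M_H₂S/M_SF₆) (Graham's law). Here √(M_H₂S/M_SF₆) = √(34.08/146.06) = 0.4830.
With d_SF₆ + d_H₂S = 41.0 cm, d_H₂S = 41.0/(1 + 0.4830) = 27.65 cm.
d_SF₆ = 41.0 − 27.65 = 13.4 cm.

13.4 cm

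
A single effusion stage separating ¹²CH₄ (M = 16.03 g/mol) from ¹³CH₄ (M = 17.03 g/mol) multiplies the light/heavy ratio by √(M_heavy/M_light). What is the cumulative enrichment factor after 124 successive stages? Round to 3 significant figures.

After 124 stages the ratio has grown by (√(17.03/16.03))^124 = (17.03/16.03)^(124/2).
= 1.06238^62 = 42.6.

42.6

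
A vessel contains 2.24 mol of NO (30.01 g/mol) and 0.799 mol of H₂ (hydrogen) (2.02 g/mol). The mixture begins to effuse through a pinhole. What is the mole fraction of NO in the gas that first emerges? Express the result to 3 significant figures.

The effusion rate of species i is ∝ p_i/√M_i ∝ n_i/√M_i.
So x_NO in the escaping gas = (n_NO/√M_NO) / Σ(n_i/√M_i)
= (2.24/√30.01) / (2.24/√30.01 + 0.799/√2.02) = 0.4089/(0.4089 + 0.5622) = 0.421.

0.421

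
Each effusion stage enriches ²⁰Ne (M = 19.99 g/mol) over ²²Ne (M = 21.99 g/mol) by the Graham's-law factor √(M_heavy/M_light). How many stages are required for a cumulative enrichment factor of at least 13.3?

55

With α = √(21.99/19.99) per stage, ln α = ½ ln(1.10005) = 0.04768.
Need α^N ≥ 13.3 ⇒ N ≥ ln(13.3) / ln α = 2.588 / 0.04768 = 54.28.
So at least 55 stages are needed.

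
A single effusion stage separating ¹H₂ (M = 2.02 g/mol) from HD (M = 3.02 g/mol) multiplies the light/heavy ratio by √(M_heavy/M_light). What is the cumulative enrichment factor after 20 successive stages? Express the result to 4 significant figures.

55.79

Overall factor = α^20 with α = √(3.02/2.02), i.e. (3.02/2.02)^(20/2).
= 1.49505^10 = 55.79.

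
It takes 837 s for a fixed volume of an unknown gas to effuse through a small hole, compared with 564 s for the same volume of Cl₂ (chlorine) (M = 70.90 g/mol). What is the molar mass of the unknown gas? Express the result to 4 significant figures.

Since effusion rate ∝ 1/√M, t_X/t_Cl₂ = √(M_X/M_Cl₂).
837/564 = 1.484 = √(M_X/70.90)
M_X = 70.90 × 1.484² = 70.90 × 2.202 = 156.1 g/mol

156.1 g/mol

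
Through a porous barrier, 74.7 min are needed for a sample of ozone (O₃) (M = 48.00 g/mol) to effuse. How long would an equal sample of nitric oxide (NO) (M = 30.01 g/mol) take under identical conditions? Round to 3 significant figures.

Graham's law gives t_NO/t_O₃ = √(M_NO/M_O₃) = √(30.01/48.00) = √0.6252 = 0.7907.
So the time for NO is 74.7 × 0.7907 = 59.1 min.

59.1 min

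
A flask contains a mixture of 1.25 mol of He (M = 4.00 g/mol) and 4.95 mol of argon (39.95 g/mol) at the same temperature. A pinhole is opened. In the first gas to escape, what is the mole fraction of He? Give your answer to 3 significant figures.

0.444

Each component's effusion rate ∝ (its partial pressure)·(1/√M) ∝ n_i/√M_i.
x_He(eff) = (n_He/√M_He) / (n_He/√M_He + n_Ar/√M_Ar)
= (1.25/√4.00) / (1.25/√4.00 + 4.95/√39.95) = 0.6250/(0.6250 + 0.7832) = 0.444.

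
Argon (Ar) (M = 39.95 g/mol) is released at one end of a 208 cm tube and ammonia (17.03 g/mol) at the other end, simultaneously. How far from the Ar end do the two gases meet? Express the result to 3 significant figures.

The fronts meet when d_Ar + d_NH₃ = L with d_Ar/d_NH₃ = √(M_NH₃/M_Ar) (Graham's law). Here √(M_NH₃/M_Ar) = √(17.03/39.95) = 0.6529.
With d_Ar + d_NH₃ = 208 cm, d_NH₃ = 208/(1 + 0.6529) = 125.8 cm.
d_Ar = 208 − 125.8 = 82.2 cm.

82.2 cm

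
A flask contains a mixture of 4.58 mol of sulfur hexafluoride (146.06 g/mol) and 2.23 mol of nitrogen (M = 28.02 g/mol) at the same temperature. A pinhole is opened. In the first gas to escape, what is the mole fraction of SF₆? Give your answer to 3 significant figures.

Effusion rate of each component ∝ n_i/√M_i (partial pressure × 1/√M).
x_SF₆(eff) = (n_SF₆/√M_SF₆) / (n_SF₆/√M_SF₆ + n_N₂/√M_N₂)
= (4.58/√146.06) / (4.58/√146.06 + 2.23/√28.02) = 0.3790/(0.3790 + 0.4213) = 0.474.

0.474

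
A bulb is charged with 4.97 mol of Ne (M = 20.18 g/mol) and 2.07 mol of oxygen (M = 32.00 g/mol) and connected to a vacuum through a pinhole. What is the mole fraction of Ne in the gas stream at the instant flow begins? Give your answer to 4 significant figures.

The effusion rate of species i is ∝ p_i/√M_i ∝ n_i/√M_i.
Mole fraction of Ne in the effusate = (n_Ne/√M_Ne) / (n_Ne/√M_Ne + n_O₂/√M_O₂)
= (4.97/√20.18) / (4.97/√20.18 + 2.07/√32.00) = 1.106/(1.106 + 0.3659) = 0.7515.

0.7515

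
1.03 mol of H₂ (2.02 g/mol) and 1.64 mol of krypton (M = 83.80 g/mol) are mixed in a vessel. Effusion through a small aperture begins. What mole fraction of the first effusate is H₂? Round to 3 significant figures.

Rate_i ∝ x_i/√M_i (Graham's law weighted by mole fraction), so the effusate composition follows n_i/√M_i.
Mole fraction of H₂ in the effusate = (n_H₂/√M_H₂) / (n_H₂/√M_H₂ + n_Kr/√M_Kr)
= (1.03/√2.02) / (1.03/√2.02 + 1.64/√83.80) = 0.7247/(0.7247 + 0.1792) = 0.802.

0.802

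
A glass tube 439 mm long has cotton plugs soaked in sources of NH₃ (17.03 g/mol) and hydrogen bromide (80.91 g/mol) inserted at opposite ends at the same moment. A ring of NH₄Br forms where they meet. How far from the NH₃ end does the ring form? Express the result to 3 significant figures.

301 mm

Graham's law gives d_NH₃/d_HBr = rate_NH₃/rate_HBr = √(M_HBr/M_NH₃) = √(80.91/17.03) = 2.180.
With d_NH₃ + d_HBr = 439 mm, d_HBr = 439/(1 + 2.180) = 138.1 mm.
d_NH₃ = 439 − 138.1 = 301 mm.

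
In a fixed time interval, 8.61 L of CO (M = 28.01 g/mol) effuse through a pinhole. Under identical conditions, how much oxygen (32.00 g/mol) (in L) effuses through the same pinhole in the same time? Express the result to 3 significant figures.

Graham's law gives rate_O₂/rate_CO = √(M_CO/M_O₂) = √(28.01/32.00) = √0.8753 = 0.9356.
So the volume for O₂ is 8.61 × 0.9356 = 8.06 L.

8.06 L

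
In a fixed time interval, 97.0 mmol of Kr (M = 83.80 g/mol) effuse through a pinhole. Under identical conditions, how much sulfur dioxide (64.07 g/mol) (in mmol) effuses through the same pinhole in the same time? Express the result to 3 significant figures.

111 mmol

Since effusion rate ∝ 1/√M, rate_SO₂/rate_Kr = √(M_Kr/M_SO₂) = √(83.80/64.07) = √1.308 = 1.144.
So the amount for SO₂ is 97.0 × 1.144 = 111 mmol.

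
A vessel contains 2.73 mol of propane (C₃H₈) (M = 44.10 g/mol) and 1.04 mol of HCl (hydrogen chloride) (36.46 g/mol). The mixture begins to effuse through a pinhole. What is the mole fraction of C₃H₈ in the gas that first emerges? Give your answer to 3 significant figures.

0.705

Rate_i ∝ x_i/√M_i (Graham's law weighted by mole fraction), so the effusate composition follows n_i/√M_i.
x_C₃H₈(eff) = (n_C₃H₈/√M_C₃H₈) / (n_C₃H₈/√M_C₃H₈ + n_HCl/√M_HCl)
= (2.73/√44.10) / (2.73/√44.10 + 1.04/√36.46) = 0.4111/(0.4111 + 0.1722) = 0.705.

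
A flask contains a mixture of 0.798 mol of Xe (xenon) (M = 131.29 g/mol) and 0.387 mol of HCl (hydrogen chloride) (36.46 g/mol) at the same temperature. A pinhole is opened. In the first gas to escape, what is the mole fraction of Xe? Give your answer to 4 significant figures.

Effusion rate of each component ∝ n_i/√M_i (partial pressure × 1/√M).
Mole fraction of Xe in the effusate = (n_Xe/√M_Xe) / (n_Xe/√M_Xe + n_HCl/√M_HCl)
= (0.798/√131.29) / (0.798/√131.29 + 0.387/√36.46) = 0.06964/(0.06964 + 0.06409) = 0.5208.

0.5208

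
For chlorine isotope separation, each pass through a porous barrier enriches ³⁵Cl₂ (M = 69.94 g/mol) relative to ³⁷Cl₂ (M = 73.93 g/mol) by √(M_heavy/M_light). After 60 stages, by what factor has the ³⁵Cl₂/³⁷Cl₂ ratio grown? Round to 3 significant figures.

5.28

Overall factor = α^60 with α = √(73.93/69.94), i.e. (73.93/69.94)^(60/2).
= 1.05705^30 = 5.28.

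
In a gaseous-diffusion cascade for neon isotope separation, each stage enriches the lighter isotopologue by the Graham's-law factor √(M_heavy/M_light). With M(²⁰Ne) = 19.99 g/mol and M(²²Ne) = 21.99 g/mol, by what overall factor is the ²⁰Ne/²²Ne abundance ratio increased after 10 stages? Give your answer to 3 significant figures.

1.61

The single-stage factor is √(M_heavy/M_light), so 10 stages give [√(21.99/19.99)]^10 = (21.99/19.99)^(10/2).
= 1.10005^5 = 1.61.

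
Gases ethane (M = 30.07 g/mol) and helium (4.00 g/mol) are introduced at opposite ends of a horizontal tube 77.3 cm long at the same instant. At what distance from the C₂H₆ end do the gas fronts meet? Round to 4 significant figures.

20.66 cm

The fronts meet when d_C₂H₆ + d_He = L with d_C₂H₆/d_He = √(M_He/M_C₂H₆) (Graham's law). Here √(M_He/M_C₂H₆) = √(4.00/30.07) = 0.3647.
With d_C₂H₆ + d_He = 77.3 cm, d_He = 77.3/(1 + 0.3647) = 56.64 cm.
d_C₂H₆ = 77.3 − 56.64 = 20.66 cm.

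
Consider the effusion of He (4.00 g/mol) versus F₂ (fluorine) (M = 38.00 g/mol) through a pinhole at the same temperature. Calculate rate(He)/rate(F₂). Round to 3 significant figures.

From Graham's law, rate_He/rate_F₂ = √(M_F₂/M_He) = √(38.00/4.00) = √9.500 = 3.08.

3.08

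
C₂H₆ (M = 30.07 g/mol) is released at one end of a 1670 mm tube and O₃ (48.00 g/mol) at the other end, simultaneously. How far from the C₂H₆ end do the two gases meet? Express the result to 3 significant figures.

932 mm

The fronts meet when d_C₂H₆ + d_O₃ = L with d_C₂H₆/d_O₃ = √(M_O₃/M_C₂H₆) (Graham's law). Here √(M_O₃/M_C₂H₆) = √(48.00/30.07) = 1.263.
With d_C₂H₆ + d_O₃ = 1670 mm, d_O₃ = 1670/(1 + 1.263) = 737.8 mm.
d_C₂H₆ = 1670 − 737.8 = 932 mm.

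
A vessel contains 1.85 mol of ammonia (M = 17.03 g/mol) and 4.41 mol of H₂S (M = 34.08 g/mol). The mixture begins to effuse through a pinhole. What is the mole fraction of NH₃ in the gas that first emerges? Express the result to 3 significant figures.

0.372

The effusion rate of species i is ∝ p_i/√M_i ∝ n_i/√M_i.
x_NH₃(eff) = (n_NH₃/√M_NH₃) / (n_NH₃/√M_NH₃ + n_H₂S/√M_H₂S)
= (1.85/√17.03) / (1.85/√17.03 + 4.41/√34.08) = 0.4483/(0.4483 + 0.7554) = 0.372.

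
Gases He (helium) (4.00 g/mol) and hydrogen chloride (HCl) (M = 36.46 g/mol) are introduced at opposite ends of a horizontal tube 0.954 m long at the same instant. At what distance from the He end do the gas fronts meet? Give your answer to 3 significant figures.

Distances travelled in equal time are proportional to diffusion rates, so d_He/d_HCl = √(M_HCl/M_He) = √(36.46/4.00) = 3.019.
With d_He + d_HCl = 0.954 m, d_HCl = 0.954/(1 + 3.019) = 0.2374 m.
d_He = 0.954 − 0.2374 = 0.717 m.

0.717 m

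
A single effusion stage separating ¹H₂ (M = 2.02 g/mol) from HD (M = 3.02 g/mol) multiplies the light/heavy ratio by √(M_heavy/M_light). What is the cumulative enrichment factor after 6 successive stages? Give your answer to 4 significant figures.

3.342

After 6 stages the ratio has grown by (√(3.02/2.02))^6 = (3.02/2.02)^(6/2).
= 1.49505^3 = 3.342.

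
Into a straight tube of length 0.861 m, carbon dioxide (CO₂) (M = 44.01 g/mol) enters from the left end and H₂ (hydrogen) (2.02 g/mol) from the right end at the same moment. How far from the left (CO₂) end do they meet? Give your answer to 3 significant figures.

0.152 m

Graham's law gives d_CO₂/d_H₂ = rate_CO₂/rate_H₂ = √(M_H₂/M_CO₂) = √(2.02/44.01) = 0.2142.
With d_CO₂ + d_H₂ = 0.861 m, d_H₂ = 0.861/(1 + 0.2142) = 0.7091 m.
d_CO₂ = 0.861 − 0.7091 = 0.152 m.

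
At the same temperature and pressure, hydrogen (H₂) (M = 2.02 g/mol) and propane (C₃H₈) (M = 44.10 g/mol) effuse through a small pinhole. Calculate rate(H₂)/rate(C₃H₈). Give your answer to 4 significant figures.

By Graham's law, rate_H₂/rate_C₃H₈ = √(M_C₃H₈/M_H₂) = √(44.10/2.02) = √21.83 = 4.672.

4.672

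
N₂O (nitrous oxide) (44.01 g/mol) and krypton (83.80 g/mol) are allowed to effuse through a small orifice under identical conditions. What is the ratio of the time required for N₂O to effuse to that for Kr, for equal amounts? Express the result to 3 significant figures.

0.725

Using Graham's law: t_N₂O/t_Kr = √(M_N₂O/M_Kr) = √(44.01/83.80) = √0.5252 = 0.725.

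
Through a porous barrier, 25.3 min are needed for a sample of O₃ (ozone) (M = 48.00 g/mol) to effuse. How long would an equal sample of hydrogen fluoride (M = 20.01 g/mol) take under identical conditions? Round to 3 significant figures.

16.3 min

From Graham's law, t_HF/t_O₃ = √(M_HF/M_O₃) = √(20.01/48.00) = √0.4169 = 0.6457.
So the time for HF is 25.3 × 0.6457 = 16.3 min.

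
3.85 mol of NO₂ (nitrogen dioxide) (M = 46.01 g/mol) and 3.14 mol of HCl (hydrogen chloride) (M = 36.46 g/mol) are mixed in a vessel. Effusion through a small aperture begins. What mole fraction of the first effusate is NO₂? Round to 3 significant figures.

0.522

Each component's effusion rate ∝ (its partial pressure)·(1/√M) ∝ n_i/√M_i.
x_NO₂(eff) = (n_NO₂/√M_NO₂) / (n_NO₂/√M_NO₂ + n_HCl/√M_HCl)
= (3.85/√46.01) / (3.85/√46.01 + 3.14/√36.46) = 0.5676/(0.5676 + 0.5200) = 0.522.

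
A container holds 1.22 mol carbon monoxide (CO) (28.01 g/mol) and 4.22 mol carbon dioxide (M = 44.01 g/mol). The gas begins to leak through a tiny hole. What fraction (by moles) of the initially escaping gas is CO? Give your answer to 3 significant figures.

Each component's effusion rate ∝ (its partial pressure)·(1/√M) ∝ n_i/√M_i.
Mole fraction of CO in the effusate = (n_CO/√M_CO) / (n_CO/√M_CO + n_CO₂/√M_CO₂)
= (1.22/√28.01) / (1.22/√28.01 + 4.22/√44.01) = 0.2305/(0.2305 + 0.6361) = 0.266.

0.266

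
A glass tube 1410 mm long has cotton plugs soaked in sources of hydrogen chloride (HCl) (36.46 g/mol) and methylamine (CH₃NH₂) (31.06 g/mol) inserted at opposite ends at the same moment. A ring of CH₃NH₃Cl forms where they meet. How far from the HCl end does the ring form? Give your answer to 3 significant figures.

677 mm

Distances travelled in equal time are proportional to diffusion rates, so d_HCl/d_CH₃NH₂ = √(M_CH₃NH₂/M_HCl) = √(31.06/36.46) = 0.9230.
With d_HCl + d_CH₃NH₂ = 1410 mm, d_CH₃NH₂ = 1410/(1 + 0.9230) = 733.2 mm.
d_HCl = 1410 − 733.2 = 677 mm.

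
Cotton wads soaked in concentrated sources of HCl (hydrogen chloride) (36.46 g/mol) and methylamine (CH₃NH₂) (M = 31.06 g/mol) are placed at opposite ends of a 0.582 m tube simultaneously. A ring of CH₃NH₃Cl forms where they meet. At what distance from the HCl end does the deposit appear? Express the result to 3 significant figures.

0.279 m

Graham's law gives d_HCl/d_CH₃NH₂ = rate_HCl/rate_CH₃NH₂ = √(M_CH₃NH₂/M_HCl) = √(31.06/36.46) = 0.9230.
With d_HCl + d_CH₃NH₂ = 0.582 m, d_CH₃NH₂ = 0.582/(1 + 0.9230) = 0.3027 m.
d_HCl = 0.582 − 0.3027 = 0.279 m.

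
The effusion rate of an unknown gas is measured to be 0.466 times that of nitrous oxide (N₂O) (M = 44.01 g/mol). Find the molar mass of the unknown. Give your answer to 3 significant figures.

From Graham's law, rate_X/rate_N₂O = √(M_N₂O/M_X).
0.466 = √(44.01/M_X)
M_X = 44.01 / 0.466² = 44.01 / 0.2172 = 203 g/mol

203 g/mol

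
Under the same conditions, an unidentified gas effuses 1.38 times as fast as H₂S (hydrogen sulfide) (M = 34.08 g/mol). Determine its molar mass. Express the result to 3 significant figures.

By Graham's law, rate_X/rate_H₂S = √(M_H₂S/M_X).
1.38 = √(34.08/M_X)
M_X = 34.08 / 1.38² = 34.08 / 1.904 = 17.9 g/mol

17.9 g/mol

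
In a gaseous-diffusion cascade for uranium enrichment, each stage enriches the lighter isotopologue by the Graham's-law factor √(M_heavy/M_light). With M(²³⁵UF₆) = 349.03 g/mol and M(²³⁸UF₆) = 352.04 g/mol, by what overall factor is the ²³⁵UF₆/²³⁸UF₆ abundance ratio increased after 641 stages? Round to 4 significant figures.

After 641 stages the ratio has grown by (√(352.04/349.03))^641 = (352.04/349.03)^(641/2).
= 1.00862^(641/2) = 15.68.

15.68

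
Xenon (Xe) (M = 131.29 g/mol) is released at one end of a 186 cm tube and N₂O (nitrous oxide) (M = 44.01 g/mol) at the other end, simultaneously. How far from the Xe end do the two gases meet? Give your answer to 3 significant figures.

Graham's law gives d_Xe/d_N₂O = rate_Xe/rate_N₂O = √(M_N₂O/M_Xe) = √(44.01/131.29) = 0.5790.
With d_Xe + d_N₂O = 186 cm, d_N₂O = 186/(1 + 0.5790) = 117.8 cm.
d_Xe = 186 − 117.8 = 68.2 cm.

68.2 cm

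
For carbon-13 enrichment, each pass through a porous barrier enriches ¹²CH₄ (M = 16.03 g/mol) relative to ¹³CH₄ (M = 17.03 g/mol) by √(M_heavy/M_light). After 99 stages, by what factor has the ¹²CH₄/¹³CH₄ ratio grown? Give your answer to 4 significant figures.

Overall factor = α^99 with α = √(17.03/16.03), i.e. (17.03/16.03)^(99/2).
= 1.06238^(99/2) = 19.99.

19.99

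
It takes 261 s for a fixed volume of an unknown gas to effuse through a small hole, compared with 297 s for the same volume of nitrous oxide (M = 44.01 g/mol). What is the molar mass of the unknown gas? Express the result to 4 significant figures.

33.99 g/mol

By Graham's law, t_X/t_N₂O = √(M_X/M_N₂O).
261/297 = 0.8788 = √(M_X/44.01)
M_X = 44.01 × 0.8788² = 44.01 × 0.7723 = 33.99 g/mol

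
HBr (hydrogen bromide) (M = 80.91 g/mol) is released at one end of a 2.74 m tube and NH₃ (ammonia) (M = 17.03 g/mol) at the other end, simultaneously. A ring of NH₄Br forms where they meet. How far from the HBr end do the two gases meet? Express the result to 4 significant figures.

0.8617 m

Graham's law gives d_HBr/d_NH₃ = rate_HBr/rate_NH₃ = √(M_NH₃/M_HBr) = √(17.03/80.91) = 0.4588.
With d_HBr + d_NH₃ = 2.74 m, d_NH₃ = 2.74/(1 + 0.4588) = 1.878 m.
d_HBr = 2.74 − 1.878 = 0.8617 m.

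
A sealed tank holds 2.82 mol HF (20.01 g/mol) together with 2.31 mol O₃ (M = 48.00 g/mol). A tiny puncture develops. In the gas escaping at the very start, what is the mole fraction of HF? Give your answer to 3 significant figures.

0.654

Each component's effusion rate ∝ (its partial pressure)·(1/√M) ∝ n_i/√M_i.
Mole fraction of HF in the effusate = (n_HF/√M_HF) / (n_HF/√M_HF + n_O₃/√M_O₃)
= (2.82/√20.01) / (2.82/√20.01 + 2.31/√48.00) = 0.6304/(0.6304 + 0.3334) = 0.654.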